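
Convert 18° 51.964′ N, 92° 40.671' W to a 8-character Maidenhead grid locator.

Offset from 180°W / 90°S: lon 87.32215°, lat 108.86607°.
Field: lon ⌊87.32215/20⌋ = 4 → E; lat ⌊108.86607/10⌋ = 10 → K.
Square: lon ⌊7.32215/2⌋ = 3; lat ⌊8.86607/1⌋ = 8.
Subsquare: lon ⌊1.32215/0.0833333⌋ = 15 → p; lat ⌊0.86607/0.0416667⌋ = 20 → u.
Extended square: lon ⌊0.07215/0.00833333⌋ = 8; lat ⌊0.03273/0.00416667⌋ = 7.

EK38pu87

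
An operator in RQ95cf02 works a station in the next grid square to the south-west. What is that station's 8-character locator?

Longitude extended square 0; −1 → -1, wraps to 9, carry into subsquare.
Longitude subsquare c = 2; −1 → 1 = b.
Latitude extended square 2; −1 → 1.

RQ95bf91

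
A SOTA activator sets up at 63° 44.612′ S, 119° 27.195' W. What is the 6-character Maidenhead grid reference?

DC06gg

Add 180° to longitude and 90° to latitude: 60.5468, 26.2565.
Field: 60.5468/20 → 3 → D, 26.2565/10 → 2 → C; chars DC.
Square: 0.5468/2 → 0, 6.2565/1 → 6; chars 06.
Subsquare: 0.5468/0.0833333 → 6 → g, 0.2565/0.0416667 → 6 → g; chars gg.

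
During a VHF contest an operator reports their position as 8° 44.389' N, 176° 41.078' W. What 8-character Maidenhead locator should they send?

Add 180° to longitude and 90° to latitude: 3.31537, 98.73982.
Field: 3.31537/20 → 0 → A, 98.73982/10 → 9 → J; chars AJ.
Square: 3.31537/2 → 1, 8.73982/1 → 8; chars 18.
Subsquare: 1.31537/0.0833333 → 15 → p, 0.73982/0.0416667 → 17 → r; chars pr.
Extended square: 0.06537/0.00833333 → 7, 0.03148/0.00416667 → 7; chars 77.

AJ18pr77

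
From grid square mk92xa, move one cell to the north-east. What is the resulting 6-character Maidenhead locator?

Longitude subsquare x = 23; +1 → 24, wraps to 0 = a, carry into square.
Longitude square 9; +1 → 10, wraps to 0, carry into field.
Longitude field M = 12; +1 → 13 = N.
Latitude subsquare a = 0; +1 → 1 = b.

NK02ab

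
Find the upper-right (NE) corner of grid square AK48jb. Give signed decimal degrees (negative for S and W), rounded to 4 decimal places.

Field A=0, K=10: +0·20° lon, +10·10° lat → SW at lon -180°, lat 10°.
Square 4, 8: +4·2° lon, +8·1° lat → SW at lon -172°, lat 18°.
Subsquare j=9, b=1: +9·0.0833333° lon, +1·0.0416667° lat → SW at lon -171.25°, lat 18.0417°.
Cell spans 0.0833333° lon × 0.0416667° lat. NE corner is SW corner plus one full cell.
latitude 18.0833, longitude -171.1667.

18.0833, -171.1667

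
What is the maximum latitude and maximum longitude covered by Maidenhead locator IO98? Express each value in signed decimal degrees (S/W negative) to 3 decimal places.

59.000, 0.000

Field I=8, O=14: +8·20° lon, +14·10° lat → SW at lon -20°, lat 50°.
Square 9, 8: +9·2° lon, +8·1° lat → SW at lon -2°, lat 58°.
Cell spans 2° lon × 1° lat. NE corner is SW corner plus one full cell.
latitude 59.000, longitude 0.000.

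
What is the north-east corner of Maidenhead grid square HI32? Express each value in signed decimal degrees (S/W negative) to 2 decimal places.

Field H=7, I=8: +7·20° lon, +8·10° lat → SW at lon -40°, lat -10°.
Square 3, 2: +3·2° lon, +2·1° lat → SW at lon -34°, lat -8°.
Cell spans 2° lon × 1° lat. NE corner is SW corner plus one full cell.
latitude -7.00, longitude -32.00.

-7.00, -32.00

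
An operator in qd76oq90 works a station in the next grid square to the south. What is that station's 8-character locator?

QD76op99

Latitude extended square 0; −1 → -1, wraps to 9, carry into subsquare.
Latitude subsquare q = 16; −1 → 15 = p.
The longitude characters are unchanged.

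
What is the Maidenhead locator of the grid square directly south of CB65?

Latitude square 5; −1 → 4.
The longitude characters are unchanged.

CB64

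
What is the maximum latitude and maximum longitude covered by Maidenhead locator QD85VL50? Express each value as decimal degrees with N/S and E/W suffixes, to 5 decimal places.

Field Q=16, D=3: +16·20° lon, +3·10° lat → SW at lon 140°, lat -60°.
Square 8, 5: +8·2° lon, +5·1° lat → SW at lon 156°, lat -55°.
Subsquare v=21, l=11: +21·0.0833333° lon, +11·0.0416667° lat → SW at lon 157.75°, lat -54.5417°.
Extended square 5, 0: +5·0.00833333° lon, +0·0.00416667° lat → SW at lon 157.792°, lat -54.5417°.
Cell spans 0.00833333° lon × 0.00416667° lat. NE corner is SW corner plus one full cell.
latitude 54.53750° S, longitude 157.80000° E.

54.53750° S, 157.80000° E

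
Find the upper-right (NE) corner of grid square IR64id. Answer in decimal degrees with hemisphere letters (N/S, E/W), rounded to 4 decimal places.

Field I=8, R=17: +8·20° lon, +17·10° lat → SW at lon -20°, lat 80°.
Square 6, 4: +6·2° lon, +4·1° lat → SW at lon -8°, lat 84°.
Subsquare i=8, d=3: +8·0.0833333° lon, +3·0.0416667° lat → SW at lon -7.33333°, lat 84.125°.
Cell spans 0.0833333° lon × 0.0416667° lat. NE corner is SW corner plus one full cell.
latitude 84.1667° N, longitude 7.2500° W.

84.1667° N, 7.2500° W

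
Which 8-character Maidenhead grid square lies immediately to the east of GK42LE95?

GK42me05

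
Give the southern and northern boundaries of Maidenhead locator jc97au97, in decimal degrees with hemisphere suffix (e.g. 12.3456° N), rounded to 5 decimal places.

62.13750° S, 62.13333° S

Field J=9, C=2: +9·20° lon, +2·10° lat → SW at lon 0°, lat -70°.
Square 9, 7: +9·2° lon, +7·1° lat → SW at lon 18°, lat -63°.
Subsquare a=0, u=20: +0·0.0833333° lon, +20·0.0416667° lat → SW at lon 18°, lat -62.1667°.
Extended square 9, 7: +9·0.00833333° lon, +7·0.00416667° lat → SW at lon 18.075°, lat -62.1375°.
Cell spans 0.00833333° lon × 0.00416667° lat.
south 62.13750° S, north 62.13333° S.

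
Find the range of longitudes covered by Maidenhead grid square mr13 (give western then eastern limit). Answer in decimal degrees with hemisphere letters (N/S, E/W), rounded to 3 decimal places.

Field M=12, R=17: +12·20° lon, +17·10° lat → SW at lon 60°, lat 80°.
Square 1, 3: +1·2° lon, +3·1° lat → SW at lon 62°, lat 83°.
Cell spans 2° lon × 1° lat.
west 62.000° E, east 64.000° E.

62.000° E, 64.000° E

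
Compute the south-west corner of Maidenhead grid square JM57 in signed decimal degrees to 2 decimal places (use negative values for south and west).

37.00, 10.00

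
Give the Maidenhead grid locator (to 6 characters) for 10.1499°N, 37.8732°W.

HK10bd

Shift to the Maidenhead origin (180°W, 90°S): lon 142.1268, lat 100.1499.
Field: lon ⌊142.1268/20⌋ = 7 → H; lat ⌊100.1499/10⌋ = 10 → K.
Square: lon ⌊2.1268/2⌋ = 1; lat ⌊0.1499/1⌋ = 0.
Subsquare: lon ⌊0.1268/0.0833333⌋ = 1 → b; lat ⌊0.1499/0.0416667⌋ = 3 → d.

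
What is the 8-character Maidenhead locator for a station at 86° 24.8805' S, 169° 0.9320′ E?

Add 180° to longitude and 90° to latitude: 349.01553, 3.58532.
Field: 349.01553/20 → 17 → R, 3.58532/10 → 0 → A; chars RA.
Square: 9.01553/2 → 4, 3.58532/1 → 3; chars 43.
Subsquare: 1.01553/0.0833333 → 12 → m, 0.58532/0.0416667 → 14 → o; chars mo.
Extended square: 0.01553/0.00833333 → 1, 0.00199/0.00416667 → 0; chars 10.

RA43mo10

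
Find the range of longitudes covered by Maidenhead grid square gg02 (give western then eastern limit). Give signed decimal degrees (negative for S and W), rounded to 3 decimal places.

-60.000, -58.000

Field G=6, G=6: +6·20° lon, +6·10° lat → SW at lon -60°, lat -30°.
Square 0, 2: +0·2° lon, +2·1° lat → SW at lon -60°, lat -28°.
Cell spans 2° lon × 1° lat.
west -60.000, east -58.000.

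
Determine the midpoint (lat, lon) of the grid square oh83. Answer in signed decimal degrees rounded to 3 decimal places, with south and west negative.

-16.500, 117.000

Field O=14, H=7: +14·20° lon, +7·10° lat → SW at lon 100°, lat -20°.
Square 8, 3: +8·2° lon, +3·1° lat → SW at lon 116°, lat -17°.
Cell spans 2° lon × 1° lat. Centre is SW corner plus half of each.
latitude -16.500, longitude 117.000.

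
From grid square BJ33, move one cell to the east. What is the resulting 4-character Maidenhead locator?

BJ43

Longitude square 3; +1 → 4.
The latitude characters are unchanged.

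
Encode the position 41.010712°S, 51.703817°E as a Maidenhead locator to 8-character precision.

LE58ux47

Add 180° to longitude and 90° to latitude: 231.70382, 48.98929.
Field: 231.70382/20 → 11 → L, 48.98929/10 → 4 → E; chars LE.
Square: 11.70382/2 → 5, 8.98929/1 → 8; chars 58.
Subsquare: 1.70382/0.0833333 → 20 → u, 0.98929/0.0416667 → 23 → x; chars ux.
Extended square: 0.03715/0.00833333 → 4, 0.03095/0.00416667 → 7; chars 47.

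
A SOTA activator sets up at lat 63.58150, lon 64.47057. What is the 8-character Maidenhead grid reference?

MP23fn69

Shift to the Maidenhead origin (180°W, 90°S): lon 244.47057, lat 153.58150.
Field (20°×10°, letters A–R): 244.47057/20 → 12 → M, 153.58150/10 → 15 → P; chars MP.
Square (2°×1°, digits 0–9): 4.47057/2 → 2, 3.58150/1 → 3; chars 23.
Subsquare (5′×2.5′, letters a–x): 0.47057/0.0833333 → 5 → f, 0.58150/0.0416667 → 13 → n; chars fn.
Extended square (30″×15″, digits 0–9): 0.05390/0.00833333 → 6, 0.03983/0.00416667 → 9; chars 69.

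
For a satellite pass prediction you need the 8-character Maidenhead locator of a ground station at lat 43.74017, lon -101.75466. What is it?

DN93cr97

Offset from 180°W / 90°S: lon 78.24534°, lat 133.74017°.
Field: lon ⌊78.24534/20⌋ = 3 → D; lat ⌊133.74017/10⌋ = 13 → N.
Square: lon ⌊18.24534/2⌋ = 9; lat ⌊3.74017/1⌋ = 3.
Subsquare: lon ⌊0.24534/0.0833333⌋ = 2 → c; lat ⌊0.74017/0.0416667⌋ = 17 → r.
Extended square: lon ⌊0.07867/0.00833333⌋ = 9; lat ⌊0.03184/0.00416667⌋ = 7.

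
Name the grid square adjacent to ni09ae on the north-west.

MI99xf

Longitude subsquare a = 0; −1 → -1, wraps to 23 = x, carry into square.
Longitude square 0; −1 → -1, wraps to 9, carry into field.
Longitude field N = 13; −1 → 12 = M.
Latitude subsquare e = 4; +1 → 5 = f.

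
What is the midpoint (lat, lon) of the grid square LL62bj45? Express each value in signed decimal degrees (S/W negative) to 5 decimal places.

Field L=11, L=11: +11·20° lon, +11·10° lat → SW at lon 40°, lat 20°.
Square 6, 2: +6·2° lon, +2·1° lat → SW at lon 52°, lat 22°.
Subsquare b=1, j=9: +1·0.0833333° lon, +9·0.0416667° lat → SW at lon 52.0833°, lat 22.375°.
Extended square 4, 5: +4·0.00833333° lon, +5·0.00416667° lat → SW at lon 52.1167°, lat 22.3958°.
Cell spans 0.00833333° lon × 0.00416667° lat. Centre is SW corner plus half of each.
latitude 22.39792, longitude 52.12083.

22.39792, 52.12083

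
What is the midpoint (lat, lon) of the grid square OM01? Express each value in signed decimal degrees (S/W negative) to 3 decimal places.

Field O=14, M=12: +14·20° lon, +12·10° lat → SW at lon 100°, lat 30°.
Square 0, 1: +0·2° lon, +1·1° lat → SW at lon 100°, lat 31°.
Cell spans 2° lon × 1° lat. Centre is SW corner plus half of each.
latitude 31.500, longitude 101.000.

31.500, 101.000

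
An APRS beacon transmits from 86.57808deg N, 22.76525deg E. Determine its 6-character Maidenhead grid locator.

KR16jn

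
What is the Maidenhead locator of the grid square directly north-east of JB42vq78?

Longitude extended square 7; +1 → 8.
Latitude extended square 8; +1 → 9.

JB42vq89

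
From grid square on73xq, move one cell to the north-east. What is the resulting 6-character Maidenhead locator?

Longitude subsquare x = 23; +1 → 24, wraps to 0 = a, carry into square.
Longitude square 7; +1 → 8.
Latitude subsquare q = 16; +1 → 17 = r.

ON83ar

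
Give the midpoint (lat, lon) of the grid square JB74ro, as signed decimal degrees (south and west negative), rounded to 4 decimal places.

Field J=9, B=1: +9·20° lon, +1·10° lat → SW at lon 0°, lat -80°.
Square 7, 4: +7·2° lon, +4·1° lat → SW at lon 14°, lat -76°.
Subsquare r=17, o=14: +17·0.0833333° lon, +14·0.0416667° lat → SW at lon 15.4167°, lat -75.4167°.
Cell spans 0.0833333° lon × 0.0416667° lat. Centre is SW corner plus half of each.
latitude -75.3958, longitude 15.4583.

-75.3958, 15.4583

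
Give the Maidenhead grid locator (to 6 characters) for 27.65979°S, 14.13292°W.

IG22wi

Add 180° to longitude and 90° to latitude: 165.8671, 62.3402.
Field (20°×10°, letters A–R): 165.8671/20 → 8 → I, 62.3402/10 → 6 → G; chars IG.
Square (2°×1°, digits 0–9): 5.8671/2 → 2, 2.3402/1 → 2; chars 22.
Subsquare (5′×2.5′, letters a–x): 1.8671/0.0833333 → 22 → w, 0.3402/0.0416667 → 8 → i; chars wi.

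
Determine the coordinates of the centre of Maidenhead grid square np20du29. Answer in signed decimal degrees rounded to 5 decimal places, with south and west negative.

60.87292, 84.27083

Field N=13, P=15: +13·20° lon, +15·10° lat → SW at lon 80°, lat 60°.
Square 2, 0: +2·2° lon, +0·1° lat → SW at lon 84°, lat 60°.
Subsquare d=3, u=20: +3·0.0833333° lon, +20·0.0416667° lat → SW at lon 84.25°, lat 60.8333°.
Extended square 2, 9: +2·0.00833333° lon, +9·0.00416667° lat → SW at lon 84.2667°, lat 60.8708°.
Cell spans 0.00833333° lon × 0.00416667° lat. Centre is SW corner plus half of each.
latitude 60.87292, longitude 84.27083.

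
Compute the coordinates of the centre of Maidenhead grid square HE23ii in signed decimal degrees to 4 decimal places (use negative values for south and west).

Field H=7, E=4: +7·20° lon, +4·10° lat → SW at lon -40°, lat -50°.
Square 2, 3: +2·2° lon, +3·1° lat → SW at lon -36°, lat -47°.
Subsquare i=8, i=8: +8·0.0833333° lon, +8·0.0416667° lat → SW at lon -35.3333°, lat -46.6667°.
Cell spans 0.0833333° lon × 0.0416667° lat. Centre is SW corner plus half of each.
latitude -46.6458, longitude -35.2917.

-46.6458, -35.2917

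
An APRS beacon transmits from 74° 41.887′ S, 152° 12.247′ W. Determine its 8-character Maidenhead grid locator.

BB35vh52

Add 180° to longitude and 90° to latitude: 27.79588, 15.30188.
Field: lon ⌊27.79588/20⌋ = 1 → B; lat ⌊15.30188/10⌋ = 1 → B.
Square: lon ⌊7.79588/2⌋ = 3; lat ⌊5.30188/1⌋ = 5.
Subsquare: lon ⌊1.79588/0.0833333⌋ = 21 → v; lat ⌊0.30188/0.0416667⌋ = 7 → h.
Extended square: lon ⌊0.04588/0.00833333⌋ = 5; lat ⌊0.01022/0.00416667⌋ = 2.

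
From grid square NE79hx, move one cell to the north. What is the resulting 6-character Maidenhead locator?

Latitude subsquare x = 23; +1 → 24, wraps to 0 = a, carry into square.
Latitude square 9; +1 → 10, wraps to 0, carry into field.
Latitude field E = 4; +1 → 5 = F.
The longitude characters are unchanged.

NF70ha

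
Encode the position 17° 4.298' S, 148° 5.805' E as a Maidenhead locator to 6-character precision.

QH42bw

Shift to the Maidenhead origin (180°W, 90°S): lon 328.0967, lat 72.9284.
Field (20°×10°, letters A–R): 328.0967/20 → 16 → Q, 72.9284/10 → 7 → H; chars QH.
Square (2°×1°, digits 0–9): 8.0967/2 → 4, 2.9284/1 → 2; chars 42.
Subsquare (5′×2.5′, letters a–x): 0.0967/0.0833333 → 1 → b, 0.9284/0.0416667 → 22 → w; chars bw.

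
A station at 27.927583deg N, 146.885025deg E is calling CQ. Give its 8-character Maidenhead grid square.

QL37kw62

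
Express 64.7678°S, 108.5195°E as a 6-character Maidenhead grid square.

Offset from 180°W / 90°S: lon 288.5195°, lat 25.2322°.
Field: lon ⌊288.5195/20⌋ = 14 → O; lat ⌊25.2322/10⌋ = 2 → C.
Square: lon ⌊8.5195/2⌋ = 4; lat ⌊5.2322/1⌋ = 5.
Subsquare: lon ⌊0.5195/0.0833333⌋ = 6 → g; lat ⌊0.2322/0.0416667⌋ = 5 → f.

OC45gf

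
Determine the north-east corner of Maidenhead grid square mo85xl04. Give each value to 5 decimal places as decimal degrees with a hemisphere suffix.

55.47917° N, 77.92500° E

Field M=12, O=14: +12·20° lon, +14·10° lat → SW at lon 60°, lat 50°.
Square 8, 5: +8·2° lon, +5·1° lat → SW at lon 76°, lat 55°.
Subsquare x=23, l=11: +23·0.0833333° lon, +11·0.0416667° lat → SW at lon 77.9167°, lat 55.4583°.
Extended square 0, 4: +0·0.00833333° lon, +4·0.00416667° lat → SW at lon 77.9167°, lat 55.475°.
Cell spans 0.00833333° lon × 0.00416667° lat. NE corner is SW corner plus one full cell.
latitude 55.47917° N, longitude 77.92500° E.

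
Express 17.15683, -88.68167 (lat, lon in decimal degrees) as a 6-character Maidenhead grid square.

Offset from 180°W / 90°S: lon 91.3183°, lat 107.1568°.
Field: lon ⌊91.3183/20⌋ = 4 → E; lat ⌊107.1568/10⌋ = 10 → K.
Square: lon ⌊11.3183/2⌋ = 5; lat ⌊7.1568/1⌋ = 7.
Subsquare: lon ⌊1.3183/0.0833333⌋ = 15 → p; lat ⌊0.1568/0.0416667⌋ = 3 → d.

EK57pd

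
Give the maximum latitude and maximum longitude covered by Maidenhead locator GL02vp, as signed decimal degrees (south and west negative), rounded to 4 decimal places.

22.6667, -58.1667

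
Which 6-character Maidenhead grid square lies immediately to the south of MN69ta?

Latitude subsquare a = 0; −1 → -1, wraps to 23 = x, carry into square.
Latitude square 9; −1 → 8.
The longitude characters are unchanged.

MN68tx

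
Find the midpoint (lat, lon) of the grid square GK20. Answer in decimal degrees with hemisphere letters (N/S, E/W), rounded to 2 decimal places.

Field G=6, K=10: +6·20° lon, +10·10° lat → SW at lon -60°, lat 10°.
Square 2, 0: +2·2° lon, +0·1° lat → SW at lon -56°, lat 10°.
Cell spans 2° lon × 1° lat. Centre is SW corner plus half of each.
latitude 10.50° N, longitude 55.00° W.

10.50° N, 55.00° W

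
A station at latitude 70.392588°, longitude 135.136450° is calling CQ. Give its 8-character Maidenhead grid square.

PQ70nj64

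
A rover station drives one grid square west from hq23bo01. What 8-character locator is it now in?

HQ23ao91

Longitude extended square 0; −1 → -1, wraps to 9, carry into subsquare.
Longitude subsquare b = 1; −1 → 0 = a.
The latitude characters are unchanged.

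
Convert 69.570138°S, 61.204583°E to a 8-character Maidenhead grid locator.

MC00ok43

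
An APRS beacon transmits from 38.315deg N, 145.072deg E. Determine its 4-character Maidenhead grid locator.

QM28

Add 180° to longitude and 90° to latitude: 325.07, 128.31.
Field: 325.07/20 → 16 → Q, 128.31/10 → 12 → M; chars QM.
Square: 5.07/2 → 2, 8.31/1 → 8; chars 28.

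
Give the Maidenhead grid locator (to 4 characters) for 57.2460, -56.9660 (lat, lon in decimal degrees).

GO17

Shift to the Maidenhead origin (180°W, 90°S): lon 123.03, lat 147.25.
Field (20°×10°, letters A–R): lon ⌊123.03/20⌋ = 6 → G; lat ⌊147.25/10⌋ = 14 → O.
Square (2°×1°, digits 0–9): lon ⌊3.03/2⌋ = 1; lat ⌊7.25/1⌋ = 7.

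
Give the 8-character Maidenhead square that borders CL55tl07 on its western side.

CL55sl97

Longitude extended square 0; −1 → -1, wraps to 9, carry into subsquare.
Longitude subsquare t = 19; −1 → 18 = s.
The latitude characters are unchanged.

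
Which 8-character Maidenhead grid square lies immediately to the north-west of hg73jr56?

HG73jr47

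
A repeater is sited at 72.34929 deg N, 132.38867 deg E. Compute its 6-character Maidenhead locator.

PQ62ei

Add 180° to longitude and 90° to latitude: 312.3887, 162.3493.
Field: 312.3887/20 → 15 → P, 162.3493/10 → 16 → Q; chars PQ.
Square: 12.3887/2 → 6, 2.3493/1 → 2; chars 62.
Subsquare: 0.3887/0.0833333 → 4 → e, 0.3493/0.0416667 → 8 → i; chars ei.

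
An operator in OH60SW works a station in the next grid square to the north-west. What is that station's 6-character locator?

Longitude subsquare s = 18; −1 → 17 = r.
Latitude subsquare w = 22; +1 → 23 = x.

OH60rx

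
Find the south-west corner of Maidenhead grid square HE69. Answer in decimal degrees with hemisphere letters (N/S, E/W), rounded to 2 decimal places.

41.00° S, 28.00° W

Field H=7, E=4: +7·20° lon, +4·10° lat → SW at lon -40°, lat -50°.
Square 6, 9: +6·2° lon, +9·1° lat → SW at lon -28°, lat -41°.
latitude 41.00° S, longitude 28.00° W.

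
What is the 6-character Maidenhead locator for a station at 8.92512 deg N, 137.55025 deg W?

CJ18fw

Shift to the Maidenhead origin (180°W, 90°S): lon 42.4497, lat 98.9251.
Field (20°×10°, letters A–R): 42.4497/20 → 2 → C, 98.9251/10 → 9 → J; chars CJ.
Square (2°×1°, digits 0–9): 2.4497/2 → 1, 8.9251/1 → 8; chars 18.
Subsquare (5′×2.5′, letters a–x): 0.4497/0.0833333 → 5 → f, 0.9251/0.0416667 → 22 → w; chars fw.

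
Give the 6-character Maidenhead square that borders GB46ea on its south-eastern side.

Longitude subsquare e = 4; +1 → 5 = f.
Latitude subsquare a = 0; −1 → -1, wraps to 23 = x, carry into square.
Latitude square 6; −1 → 5.

GB45fx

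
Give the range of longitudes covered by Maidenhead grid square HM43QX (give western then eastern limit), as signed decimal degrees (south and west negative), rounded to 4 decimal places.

Field H=7, M=12: +7·20° lon, +12·10° lat → SW at lon -40°, lat 30°.
Square 4, 3: +4·2° lon, +3·1° lat → SW at lon -32°, lat 33°.
Subsquare q=16, x=23: +16·0.0833333° lon, +23·0.0416667° lat → SW at lon -30.6667°, lat 33.9583°.
Cell spans 0.0833333° lon × 0.0416667° lat.
west -30.6667, east -30.5833.

-30.6667, -30.5833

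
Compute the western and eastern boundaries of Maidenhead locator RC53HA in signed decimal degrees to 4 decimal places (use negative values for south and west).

170.5833, 170.6667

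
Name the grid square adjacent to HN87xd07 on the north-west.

HN87wd98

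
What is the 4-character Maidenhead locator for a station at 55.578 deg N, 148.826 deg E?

QO45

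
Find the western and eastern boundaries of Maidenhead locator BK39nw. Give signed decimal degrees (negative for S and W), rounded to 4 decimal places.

Field B=1, K=10: +1·20° lon, +10·10° lat → SW at lon -160°, lat 10°.
Square 3, 9: +3·2° lon, +9·1° lat → SW at lon -154°, lat 19°.
Subsquare n=13, w=22: +13·0.0833333° lon, +22·0.0416667° lat → SW at lon -152.917°, lat 19.9167°.
Cell spans 0.0833333° lon × 0.0416667° lat.
west -152.9167, east -152.8333.

-152.9167, -152.8333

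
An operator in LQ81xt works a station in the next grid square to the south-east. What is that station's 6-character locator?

LQ91as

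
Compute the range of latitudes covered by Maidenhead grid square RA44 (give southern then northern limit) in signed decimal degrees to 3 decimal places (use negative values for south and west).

-86.000, -85.000

Field R=17, A=0: +17·20° lon, +0·10° lat → SW at lon 160°, lat -90°.
Square 4, 4: +4·2° lon, +4·1° lat → SW at lon 168°, lat -86°.
Cell spans 2° lon × 1° lat.
south -86.000, north -85.000.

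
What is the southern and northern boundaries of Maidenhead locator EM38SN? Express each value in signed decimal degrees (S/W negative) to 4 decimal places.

38.5417, 38.5833

Field E=4, M=12: +4·20° lon, +12·10° lat → SW at lon -100°, lat 30°.
Square 3, 8: +3·2° lon, +8·1° lat → SW at lon -94°, lat 38°.
Subsquare s=18, n=13: +18·0.0833333° lon, +13·0.0416667° lat → SW at lon -92.5°, lat 38.5417°.
Cell spans 0.0833333° lon × 0.0416667° lat.
south 38.5417, north 38.5833.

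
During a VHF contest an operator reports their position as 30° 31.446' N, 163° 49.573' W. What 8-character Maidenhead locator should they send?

AM80cm05

Add 180° to longitude and 90° to latitude: 16.17378, 120.52410.
Field (20°×10°, letters A–R): 16.17378/20 → 0 → A, 120.52410/10 → 12 → M; chars AM.
Square (2°×1°, digits 0–9): 16.17378/2 → 8, 0.52410/1 → 0; chars 80.
Subsquare (5′×2.5′, letters a–x): 0.17378/0.0833333 → 2 → c, 0.52410/0.0416667 → 12 → m; chars cm.
Extended square (30″×15″, digits 0–9): 0.00712/0.00833333 → 0, 0.02410/0.00416667 → 5; chars 05.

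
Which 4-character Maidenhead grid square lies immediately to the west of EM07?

DM97

Longitude square 0; −1 → -1, wraps to 9, carry into field.
Longitude field E = 4; −1 → 3 = D.
The latitude characters are unchanged.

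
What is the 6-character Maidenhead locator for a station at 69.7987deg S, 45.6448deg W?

Add 180° to longitude and 90° to latitude: 134.3552, 20.2013.
Field: 134.3552/20 → 6 → G, 20.2013/10 → 2 → C; chars GC.
Square: 14.3552/2 → 7, 0.2013/1 → 0; chars 70.
Subsquare: 0.3552/0.0833333 → 4 → e, 0.2013/0.0416667 → 4 → e; chars ee.

GC70ee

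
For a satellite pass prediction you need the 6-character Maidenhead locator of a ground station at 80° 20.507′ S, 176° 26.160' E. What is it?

RA89fp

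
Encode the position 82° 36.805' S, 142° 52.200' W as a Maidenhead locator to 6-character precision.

BA87nj

Add 180° to longitude and 90° to latitude: 37.1300, 7.3866.
Field: lon ⌊37.1300/20⌋ = 1 → B; lat ⌊7.3866/10⌋ = 0 → A.
Square: lon ⌊17.1300/2⌋ = 8; lat ⌊7.3866/1⌋ = 7.
Subsquare: lon ⌊1.1300/0.0833333⌋ = 13 → n; lat ⌊0.3866/0.0416667⌋ = 9 → j.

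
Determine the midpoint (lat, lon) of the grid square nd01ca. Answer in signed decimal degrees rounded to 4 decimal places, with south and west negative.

-58.9792, 80.2083

Field N=13, D=3: +13·20° lon, +3·10° lat → SW at lon 80°, lat -60°.
Square 0, 1: +0·2° lon, +1·1° lat → SW at lon 80°, lat -59°.
Subsquare c=2, a=0: +2·0.0833333° lon, +0·0.0416667° lat → SW at lon 80.1667°, lat -59°.
Cell spans 0.0833333° lon × 0.0416667° lat. Centre is SW corner plus half of each.
latitude -58.9792, longitude 80.2083.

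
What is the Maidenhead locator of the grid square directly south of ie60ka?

Latitude subsquare a = 0; −1 → -1, wraps to 23 = x, carry into square.
Latitude square 0; −1 → -1, wraps to 9, carry into field.
Latitude field E = 4; −1 → 3 = D.
The longitude characters are unchanged.

ID69kx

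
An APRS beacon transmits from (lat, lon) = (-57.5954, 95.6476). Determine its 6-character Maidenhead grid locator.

ND72tj

Offset from 180°W / 90°S: lon 275.6476°, lat 32.4046°.
Field: lon ⌊275.6476/20⌋ = 13 → N; lat ⌊32.4046/10⌋ = 3 → D.
Square: lon ⌊15.6476/2⌋ = 7; lat ⌊2.4046/1⌋ = 2.
Subsquare: lon ⌊1.6476/0.0833333⌋ = 19 → t; lat ⌊0.4046/0.0416667⌋ = 9 → j.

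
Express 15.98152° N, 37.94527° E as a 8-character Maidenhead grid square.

Add 180° to longitude and 90° to latitude: 217.94527, 105.98152.
Field: 217.94527/20 → 10 → K, 105.98152/10 → 10 → K; chars KK.
Square: 17.94527/2 → 8, 5.98152/1 → 5; chars 85.
Subsquare: 1.94527/0.0833333 → 23 → x, 0.98152/0.0416667 → 23 → x; chars xx.
Extended square: 0.02860/0.00833333 → 3, 0.02319/0.00416667 → 5; chars 35.

KK85xx35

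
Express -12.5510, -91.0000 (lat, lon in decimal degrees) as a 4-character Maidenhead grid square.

Add 180° to longitude and 90° to latitude: 89.00, 77.45.
Field: 89.00/20 → 4 → E, 77.45/10 → 7 → H; chars EH.
Square: 9.00/2 → 4, 7.45/1 → 7; chars 47.

EH47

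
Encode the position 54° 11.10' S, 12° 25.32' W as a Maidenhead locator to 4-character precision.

ID35

Shift to the Maidenhead origin (180°W, 90°S): lon 167.58, lat 35.81.
Field: 167.58/20 → 8 → I, 35.81/10 → 3 → D; chars ID.
Square: 7.58/2 → 3, 5.81/1 → 5; chars 35.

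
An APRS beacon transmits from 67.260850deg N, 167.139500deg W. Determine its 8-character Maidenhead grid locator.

Offset from 180°W / 90°S: lon 12.86050°, lat 157.26085°.
Field: lon ⌊12.86050/20⌋ = 0 → A; lat ⌊157.26085/10⌋ = 15 → P.
Square: lon ⌊12.86050/2⌋ = 6; lat ⌊7.26085/1⌋ = 7.
Subsquare: lon ⌊0.86050/0.0833333⌋ = 10 → k; lat ⌊0.26085/0.0416667⌋ = 6 → g.
Extended square: lon ⌊0.02717/0.00833333⌋ = 3; lat ⌊0.01085/0.00416667⌋ = 2.

AP67kg32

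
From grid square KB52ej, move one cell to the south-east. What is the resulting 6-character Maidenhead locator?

KB52fi

Longitude subsquare e = 4; +1 → 5 = f.
Latitude subsquare j = 9; −1 → 8 = i.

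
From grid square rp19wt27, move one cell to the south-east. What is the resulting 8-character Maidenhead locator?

Longitude extended square 2; +1 → 3.
Latitude extended square 7; −1 → 6.

RP19wt36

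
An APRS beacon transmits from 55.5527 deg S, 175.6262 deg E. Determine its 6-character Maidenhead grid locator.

RD74tk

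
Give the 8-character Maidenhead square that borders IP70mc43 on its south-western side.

IP70mc32

Longitude extended square 4; −1 → 3.
Latitude extended square 3; −1 → 2.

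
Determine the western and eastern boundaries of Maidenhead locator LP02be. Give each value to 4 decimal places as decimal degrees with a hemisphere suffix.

Field L=11, P=15: +11·20° lon, +15·10° lat → SW at lon 40°, lat 60°.
Square 0, 2: +0·2° lon, +2·1° lat → SW at lon 40°, lat 62°.
Subsquare b=1, e=4: +1·0.0833333° lon, +4·0.0416667° lat → SW at lon 40.0833°, lat 62.1667°.
Cell spans 0.0833333° lon × 0.0416667° lat.
west 40.0833° E, east 40.1667° E.

40.0833° E, 40.1667° E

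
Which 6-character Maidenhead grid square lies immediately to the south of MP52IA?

MP51ix

Latitude subsquare a = 0; −1 → -1, wraps to 23 = x, carry into square.
Latitude square 2; −1 → 1.
The longitude characters are unchanged.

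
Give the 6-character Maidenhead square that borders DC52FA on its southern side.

DC51fx

Latitude subsquare a = 0; −1 → -1, wraps to 23 = x, carry into square.
Latitude square 2; −1 → 1.
The longitude characters are unchanged.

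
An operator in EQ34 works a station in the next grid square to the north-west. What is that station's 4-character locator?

Longitude square 3; −1 → 2.
Latitude square 4; +1 → 5.

EQ25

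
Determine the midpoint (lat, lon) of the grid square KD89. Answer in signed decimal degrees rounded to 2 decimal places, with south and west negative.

Field K=10, D=3: +10·20° lon, +3·10° lat → SW at lon 20°, lat -60°.
Square 8, 9: +8·2° lon, +9·1° lat → SW at lon 36°, lat -51°.
Cell spans 2° lon × 1° lat. Centre is SW corner plus half of each.
latitude -50.50, longitude 37.00.

-50.50, 37.00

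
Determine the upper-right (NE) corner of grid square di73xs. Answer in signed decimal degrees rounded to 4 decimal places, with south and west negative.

Field D=3, I=8: +3·20° lon, +8·10° lat → SW at lon -120°, lat -10°.
Square 7, 3: +7·2° lon, +3·1° lat → SW at lon -106°, lat -7°.
Subsquare x=23, s=18: +23·0.0833333° lon, +18·0.0416667° lat → SW at lon -104.083°, lat -6.25°.
Cell spans 0.0833333° lon × 0.0416667° lat. NE corner is SW corner plus one full cell.
latitude -6.2083, longitude -104.0000.

-6.2083, -104.0000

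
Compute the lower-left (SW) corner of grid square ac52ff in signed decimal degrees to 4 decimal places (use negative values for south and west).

-67.7917, -169.5833

Field A=0, C=2: +0·20° lon, +2·10° lat → SW at lon -180°, lat -70°.
Square 5, 2: +5·2° lon, +2·1° lat → SW at lon -170°, lat -68°.
Subsquare f=5, f=5: +5·0.0833333° lon, +5·0.0416667° lat → SW at lon -169.583°, lat -67.7917°.
latitude -67.7917, longitude -169.5833.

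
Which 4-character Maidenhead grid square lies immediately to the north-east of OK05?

OK16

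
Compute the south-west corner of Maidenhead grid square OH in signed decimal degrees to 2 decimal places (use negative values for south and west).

Field O=14, H=7: +14·20° lon, +7·10° lat → SW at lon 100°, lat -20°.
latitude -20.00, longitude 100.00.

-20.00, 100.00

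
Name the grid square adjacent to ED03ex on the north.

Latitude subsquare x = 23; +1 → 24, wraps to 0 = a, carry into square.
Latitude square 3; +1 → 4.
The longitude characters are unchanged.

ED04ea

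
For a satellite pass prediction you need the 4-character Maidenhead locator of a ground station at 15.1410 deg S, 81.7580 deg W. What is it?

Offset from 180°W / 90°S: lon 98.24°, lat 74.86°.
Field (20°×10°, letters A–R): lon ⌊98.24/20⌋ = 4 → E; lat ⌊74.86/10⌋ = 7 → H.
Square (2°×1°, digits 0–9): lon ⌊18.24/2⌋ = 9; lat ⌊4.86/1⌋ = 4.

EH94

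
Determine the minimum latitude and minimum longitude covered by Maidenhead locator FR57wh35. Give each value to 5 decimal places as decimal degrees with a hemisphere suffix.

87.31250° N, 68.14167° W

Field F=5, R=17: +5·20° lon, +17·10° lat → SW at lon -80°, lat 80°.
Square 5, 7: +5·2° lon, +7·1° lat → SW at lon -70°, lat 87°.
Subsquare w=22, h=7: +22·0.0833333° lon, +7·0.0416667° lat → SW at lon -68.1667°, lat 87.2917°.
Extended square 3, 5: +3·0.00833333° lon, +5·0.00416667° lat → SW at lon -68.1417°, lat 87.3125°.
latitude 87.31250° N, longitude 68.14167° W.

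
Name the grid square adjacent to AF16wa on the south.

Latitude subsquare a = 0; −1 → -1, wraps to 23 = x, carry into square.
Latitude square 6; −1 → 5.
The longitude characters are unchanged.

AF15wx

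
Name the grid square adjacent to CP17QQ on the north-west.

CP17pr

Longitude subsquare q = 16; −1 → 15 = p.
Latitude subsquare q = 16; +1 → 17 = r.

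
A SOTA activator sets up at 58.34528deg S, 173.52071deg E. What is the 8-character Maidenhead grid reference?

Shift to the Maidenhead origin (180°W, 90°S): lon 353.52071, lat 31.65472.
Field: 353.52071/20 → 17 → R, 31.65472/10 → 3 → D; chars RD.
Square: 13.52071/2 → 6, 1.65472/1 → 1; chars 61.
Subsquare: 1.52071/0.0833333 → 18 → s, 0.65472/0.0416667 → 15 → p; chars sp.
Extended square: 0.02071/0.00833333 → 2, 0.02972/0.00416667 → 7; chars 27.

RD61sp27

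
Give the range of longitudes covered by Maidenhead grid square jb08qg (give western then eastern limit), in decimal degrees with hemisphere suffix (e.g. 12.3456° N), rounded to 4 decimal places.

Field J=9, B=1: +9·20° lon, +1·10° lat → SW at lon 0°, lat -80°.
Square 0, 8: +0·2° lon, +8·1° lat → SW at lon 0°, lat -72°.
Subsquare q=16, g=6: +16·0.0833333° lon, +6·0.0416667° lat → SW at lon 1.33333°, lat -71.75°.
Cell spans 0.0833333° lon × 0.0416667° lat.
west 1.3333° E, east 1.4167° E.

1.3333° E, 1.4167° E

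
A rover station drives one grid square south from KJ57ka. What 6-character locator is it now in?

Latitude subsquare a = 0; −1 → -1, wraps to 23 = x, carry into square.
Latitude square 7; −1 → 6.
The longitude characters are unchanged.

KJ56kx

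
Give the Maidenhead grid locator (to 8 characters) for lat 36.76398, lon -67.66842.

FM66ds93

Add 180° to longitude and 90° to latitude: 112.33158, 126.76398.
Field (20°×10°, letters A–R): 112.33158/20 → 5 → F, 126.76398/10 → 12 → M; chars FM.
Square (2°×1°, digits 0–9): 12.33158/2 → 6, 6.76398/1 → 6; chars 66.
Subsquare (5′×2.5′, letters a–x): 0.33158/0.0833333 → 3 → d, 0.76398/0.0416667 → 18 → s; chars ds.
Extended square (30″×15″, digits 0–9): 0.08158/0.00833333 → 9, 0.01398/0.00416667 → 3; chars 93.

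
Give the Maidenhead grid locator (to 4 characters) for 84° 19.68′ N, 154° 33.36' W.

BR24

Add 180° to longitude and 90° to latitude: 25.44, 174.33.
Field: 25.44/20 → 1 → B, 174.33/10 → 17 → R; chars BR.
Square: 5.44/2 → 2, 4.33/1 → 4; chars 24.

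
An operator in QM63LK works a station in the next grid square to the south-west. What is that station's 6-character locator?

QM63kj

Longitude subsquare l = 11; −1 → 10 = k.
Latitude subsquare k = 10; −1 → 9 = j.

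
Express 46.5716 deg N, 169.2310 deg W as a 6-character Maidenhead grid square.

AN56jn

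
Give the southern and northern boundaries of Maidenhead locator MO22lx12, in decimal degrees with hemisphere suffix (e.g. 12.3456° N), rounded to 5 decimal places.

52.96667° N, 52.97083° N

Field M=12, O=14: +12·20° lon, +14·10° lat → SW at lon 60°, lat 50°.
Square 2, 2: +2·2° lon, +2·1° lat → SW at lon 64°, lat 52°.
Subsquare l=11, x=23: +11·0.0833333° lon, +23·0.0416667° lat → SW at lon 64.9167°, lat 52.9583°.
Extended square 1, 2: +1·0.00833333° lon, +2·0.00416667° lat → SW at lon 64.925°, lat 52.9667°.
Cell spans 0.00833333° lon × 0.00416667° lat.
south 52.96667° N, north 52.97083° N.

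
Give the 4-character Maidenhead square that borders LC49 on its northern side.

LD40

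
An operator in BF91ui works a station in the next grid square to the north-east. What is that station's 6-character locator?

Longitude subsquare u = 20; +1 → 21 = v.
Latitude subsquare i = 8; +1 → 9 = j.

BF91vj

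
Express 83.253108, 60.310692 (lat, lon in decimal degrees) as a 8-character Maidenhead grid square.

Shift to the Maidenhead origin (180°W, 90°S): lon 240.31069, lat 173.25311.
Field: 240.31069/20 → 12 → M, 173.25311/10 → 17 → R; chars MR.
Square: 0.31069/2 → 0, 3.25311/1 → 3; chars 03.
Subsquare: 0.31069/0.0833333 → 3 → d, 0.25311/0.0416667 → 6 → g; chars dg.
Extended square: 0.06069/0.00833333 → 7, 0.00311/0.00416667 → 0; chars 70.

MR03dg70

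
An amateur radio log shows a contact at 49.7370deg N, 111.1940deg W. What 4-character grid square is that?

Offset from 180°W / 90°S: lon 68.81°, lat 139.74°.
Field: 68.81/20 → 3 → D, 139.74/10 → 13 → N; chars DN.
Square: 8.81/2 → 4, 9.74/1 → 9; chars 49.

DN49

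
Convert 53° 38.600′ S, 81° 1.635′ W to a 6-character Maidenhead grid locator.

ED96li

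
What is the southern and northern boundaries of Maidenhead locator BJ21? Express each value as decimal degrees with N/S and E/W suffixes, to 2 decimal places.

1.00° N, 2.00° N

Field B=1, J=9: +1·20° lon, +9·10° lat → SW at lon -160°, lat 0°.
Square 2, 1: +2·2° lon, +1·1° lat → SW at lon -156°, lat 1°.
Cell spans 2° lon × 1° lat.
south 1.00° N, north 2.00° N.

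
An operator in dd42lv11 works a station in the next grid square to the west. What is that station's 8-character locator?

DD42lv01

Longitude extended square 1; −1 → 0.
The latitude characters are unchanged.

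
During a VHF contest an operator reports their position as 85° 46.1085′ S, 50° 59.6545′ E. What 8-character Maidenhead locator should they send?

LA54lf95

Shift to the Maidenhead origin (180°W, 90°S): lon 230.99424, lat 4.23153.
Field: lon ⌊230.99424/20⌋ = 11 → L; lat ⌊4.23153/10⌋ = 0 → A.
Square: lon ⌊10.99424/2⌋ = 5; lat ⌊4.23153/1⌋ = 4.
Subsquare: lon ⌊0.99424/0.0833333⌋ = 11 → l; lat ⌊0.23153/0.0416667⌋ = 5 → f.
Extended square: lon ⌊0.07757/0.00833333⌋ = 9; lat ⌊0.02319/0.00416667⌋ = 5.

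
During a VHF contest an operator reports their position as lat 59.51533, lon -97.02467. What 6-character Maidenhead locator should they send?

Shift to the Maidenhead origin (180°W, 90°S): lon 82.9753, lat 149.5153.
Field: 82.9753/20 → 4 → E, 149.5153/10 → 14 → O; chars EO.
Square: 2.9753/2 → 1, 9.5153/1 → 9; chars 19.
Subsquare: 0.9753/0.0833333 → 11 → l, 0.5153/0.0416667 → 12 → m; chars lm.

EO19lm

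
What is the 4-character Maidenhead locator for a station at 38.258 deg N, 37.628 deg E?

Add 180° to longitude and 90° to latitude: 217.63, 128.26.
Field: 217.63/20 → 10 → K, 128.26/10 → 12 → M; chars KM.
Square: 17.63/2 → 8, 8.26/1 → 8; chars 88.

KM88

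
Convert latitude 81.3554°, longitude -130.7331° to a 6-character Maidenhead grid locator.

CR41pi

Add 180° to longitude and 90° to latitude: 49.2669, 171.3554.
Field: 49.2669/20 → 2 → C, 171.3554/10 → 17 → R; chars CR.
Square: 9.2669/2 → 4, 1.3554/1 → 1; chars 41.
Subsquare: 1.2669/0.0833333 → 15 → p, 0.3554/0.0416667 → 8 → i; chars pi.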